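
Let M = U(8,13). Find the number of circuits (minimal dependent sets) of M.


In U(8,13), circuits are the (9)-element subsets.
Any set of 9 elements is dependent, and removing any one element gives
an independent set of size 8, so it is a minimal dependent set.
Number of circuits = (13 choose 9) = 715.

715


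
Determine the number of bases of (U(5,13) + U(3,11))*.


(M1+M2)* = M1* + M2*.
M1* = U(8,13), bases: C(13,8) = 1287.
M2* = U(8,11), bases: C(11,8) = 165.
|B(M*)| = 1287 * 165 = 212355.

212355


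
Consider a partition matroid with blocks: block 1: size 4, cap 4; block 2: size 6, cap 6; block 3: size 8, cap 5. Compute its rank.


Rank of a partition matroid = sum of min(|Si|, ci) for each block.
= min(4,4) + min(6,6) + min(8,5)
= 4 + 6 + 5
= 15.

15


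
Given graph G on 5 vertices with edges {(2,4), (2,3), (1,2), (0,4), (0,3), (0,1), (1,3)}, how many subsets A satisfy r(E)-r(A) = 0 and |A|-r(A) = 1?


R(x,y) = sum over A in 2^E of x^(r(E)-r(A)) * y^(|A|-r(A)).
G has 5 vertices, 7 edges. r(E) = 4.
Enumerate all 2^7 = 128 subsets.
Count subsets with r(E)-r(A)=0 and |A|-r(A)=1: 20.

20


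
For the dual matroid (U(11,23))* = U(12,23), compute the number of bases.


The dual of U(r,n) is U(n-r, n) = U(12,23).
Bases of U(12,23) are all (12)-element subsets.
|B(M*)| = C(23,12) = 23! / (12! * 11!) = 1352078.

1352078


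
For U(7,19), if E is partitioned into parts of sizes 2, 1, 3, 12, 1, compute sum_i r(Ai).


r(Ai) = min(|Ai|, 7) for each part.
Sum = min(2,7) + min(1,7) + min(3,7) + min(12,7) + min(1,7)
    = 2 + 1 + 3 + 7 + 1
    = 14.

14


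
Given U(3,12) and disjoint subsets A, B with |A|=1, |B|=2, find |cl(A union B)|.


|A union B| = 1 + 2 = 3 (disjoint).
In U(3,12), cl(S) = S if |S| < 3, else cl(S) = E.
Since 3 >= 3, cl(A union B) = E.
|cl(A union B)| = 12.

12


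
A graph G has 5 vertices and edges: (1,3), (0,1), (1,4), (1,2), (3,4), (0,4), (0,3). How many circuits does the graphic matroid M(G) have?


A circuit in a graphic matroid = edge set of a simple cycle.
G has 5 vertices and 7 edges.
Enumerating all minimal edge subsets forming cycles...
Total circuits found: 7.

7


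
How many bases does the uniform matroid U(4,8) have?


Bases of U(4,8) are all 4-element subsets of the 8-element ground set.
Number of bases = C(8,4).
(8 choose 4) = 70.

70


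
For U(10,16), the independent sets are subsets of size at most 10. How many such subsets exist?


Independent sets of U(10,16) are all subsets of size <= 10.
Count = (16 choose 0) + (16 choose 1) + (16 choose 2) + (16 choose 3) + (16 choose 4) + (16 choose 5) + (16 choose 6) + (16 choose 7) + (16 choose 8) + (16 choose 9) + (16 choose 10)
     = 1 + 16 + 120 + 560 + 1820 + 4368 + 8008 + 11440 + 12870 + 11440 + 8008
     = 58651.

58651


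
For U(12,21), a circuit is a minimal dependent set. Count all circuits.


In U(12,21), circuits are the (13)-element subsets.
Any set of 13 elements is dependent, and removing any one element gives
an independent set of size 12, so it is a minimal dependent set.
Number of circuits = C(21,13) = 21! / (13! * 8!) = 203490.

203490


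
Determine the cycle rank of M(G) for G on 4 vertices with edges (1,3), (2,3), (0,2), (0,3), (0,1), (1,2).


Cycle rank (nullity) = |E| - r(M) = |E| - (|V| - c).
|E| = 6, |V| = 4, c = 1.
Nullity = 6 - (4 - 1) = 6 - 3 = 3.

3


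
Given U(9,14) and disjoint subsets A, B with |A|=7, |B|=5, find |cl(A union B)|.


|A union B| = 7 + 5 = 12 (disjoint).
In U(9,14), cl(S) = S if |S| < 9, else cl(S) = E.
Since 12 >= 9, cl(A union B) = E.
|cl(A union B)| = 14.

14


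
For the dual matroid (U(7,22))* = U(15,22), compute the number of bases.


The dual of U(r,n) is U(n-r, n) = U(15,22).
Bases of U(15,22) are all (15)-element subsets.
|B(M*)| = C(22,15) = 170544.

170544


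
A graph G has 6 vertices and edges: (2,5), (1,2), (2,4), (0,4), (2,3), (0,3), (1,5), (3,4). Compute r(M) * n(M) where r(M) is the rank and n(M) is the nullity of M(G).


r(M) = |V| - c = 6 - 1 = 5.
nullity = |E| - r(M) = 8 - 5 = 3.
Product = 5 * 3 = 15.

15


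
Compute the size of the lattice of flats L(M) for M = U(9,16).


Flats of U(9,16): every subset of size < 9 is a flat, plus E itself.
Count = (16 choose 0) + (16 choose 1) + (16 choose 2) + (16 choose 3) + (16 choose 4) + (16 choose 5) + (16 choose 6) + (16 choose 7) + (16 choose 8) + 1
     = 1 + 16 + 120 + 560 + 1820 + 4368 + 8008 + 11440 + 12870 + 1
     = 39204.

39204


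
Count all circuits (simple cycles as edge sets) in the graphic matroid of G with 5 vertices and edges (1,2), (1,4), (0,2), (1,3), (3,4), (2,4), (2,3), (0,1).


A circuit in a graphic matroid = edge set of a simple cycle.
G has 5 vertices and 8 edges.
Enumerating all minimal edge subsets forming cycles...
Total circuits found: 12.

12


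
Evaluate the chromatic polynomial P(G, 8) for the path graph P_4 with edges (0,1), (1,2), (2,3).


P(P_4, k) = k * (k-1)^(3).
P(8) = 8 * 7^3 = 8 * 343 = 2744.

2744


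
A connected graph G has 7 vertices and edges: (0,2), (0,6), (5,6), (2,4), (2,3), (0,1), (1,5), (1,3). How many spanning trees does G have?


By Kirchhoff's matrix tree theorem, the number of spanning trees equals
the determinant of any cofactor of the Laplacian matrix L.
G has 7 vertices and 8 edges.
Computing the (6 x 6) cofactor determinant gives 15.

15


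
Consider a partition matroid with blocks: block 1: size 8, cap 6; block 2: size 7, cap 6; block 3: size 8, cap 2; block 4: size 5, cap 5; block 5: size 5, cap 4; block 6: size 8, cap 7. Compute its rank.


Rank of a partition matroid = sum of min(|Si|, ci) for each block.
= min(8,6) + min(7,6) + min(8,2) + min(5,5) + min(5,4) + min(8,7)
= 6 + 6 + 2 + 5 + 4 + 7
= 30.

30


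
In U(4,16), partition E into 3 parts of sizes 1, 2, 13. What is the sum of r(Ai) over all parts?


r(Ai) = min(|Ai|, 4) for each part.
Sum = min(1,4) + min(2,4) + min(13,4)
    = 1 + 2 + 4
    = 7.

7


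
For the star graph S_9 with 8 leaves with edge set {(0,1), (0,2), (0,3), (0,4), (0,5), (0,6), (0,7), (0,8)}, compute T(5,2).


A star on 9 vertices is a tree with 8 edges.
T(x,y) = x^(8) for any tree.
T(5,2) = 5^8 = 390625.

390625


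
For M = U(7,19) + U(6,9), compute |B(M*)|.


(M1+M2)* = M1* + M2*.
M1* = U(12,19), bases: C(19,12) = 50388.
M2* = U(3,9), bases: C(9,3) = 84.
|B(M*)| = 50388 * 84 = 4232592.

4232592


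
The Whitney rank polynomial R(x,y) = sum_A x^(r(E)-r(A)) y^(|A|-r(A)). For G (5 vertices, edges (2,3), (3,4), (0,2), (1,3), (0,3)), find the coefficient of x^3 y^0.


R(x,y) = sum over A in 2^E of x^(r(E)-r(A)) * y^(|A|-r(A)).
G has 5 vertices, 5 edges. r(E) = 4.
Enumerate all 2^5 = 32 subsets.
Count subsets with r(E)-r(A)=3 and |A|-r(A)=0: 5.

5


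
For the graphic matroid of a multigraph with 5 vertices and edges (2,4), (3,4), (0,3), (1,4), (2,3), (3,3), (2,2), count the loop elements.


In a graphic matroid, a loop is a self-loop edge (u,u) with rank 0.
Examining all 7 edges for self-loops...
Self-loops found: (3,3), (2,2)
Number of loops = 2.

2


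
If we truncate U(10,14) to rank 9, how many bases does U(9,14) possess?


Truncating U(10,14) to rank 9 gives U(9,14).
Bases of U(9,14) are all 9-element subsets of 14 elements.
Number of bases = C(14,9) = 2002.

2002


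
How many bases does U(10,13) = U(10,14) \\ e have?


Deleting e from U(10,14) gives U(10,13) since n > r.
Bases of U(10,13) = C(13,10) = 13! / (10! * 3!) = 286.

286


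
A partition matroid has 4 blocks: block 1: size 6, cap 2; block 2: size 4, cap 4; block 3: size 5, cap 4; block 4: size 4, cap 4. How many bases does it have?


A basis picks exactly ci elements from block i.
Number of bases = product of C(|Si|, ci).
= C(6,2) * C(4,4) * C(5,4) * C(4,4)
= 15 * 1 * 5 * 1
= 75.

75


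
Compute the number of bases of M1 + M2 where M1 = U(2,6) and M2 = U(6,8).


Bases of a direct sum M1 + M2: |B| = |B(M1)| * |B(M2)|.
|B(U(2,6))| = C(6,2) = 15.
|B(U(6,8))| = C(8,6) = 28.
Total bases = 15 * 28 = 420.

420


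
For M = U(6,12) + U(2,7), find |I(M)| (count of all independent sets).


For a direct sum, |I(M1+M2)| = |I(M1)| * |I(M2)|.
|I(U(6,12))| = sum C(12,k) for k=0..6 = 2510.
|I(U(2,7))| = sum C(7,k) for k=0..2 = 29.
Total = 2510 * 29 = 72790.

72790


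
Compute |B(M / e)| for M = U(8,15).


Contracting e from U(8,15) gives U(7,14).
Bases of U(7,14) = (14 choose 7) = 3432.

3432


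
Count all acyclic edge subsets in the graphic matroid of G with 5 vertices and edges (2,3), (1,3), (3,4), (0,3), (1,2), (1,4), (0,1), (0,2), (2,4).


An independent set in a graphic matroid is an acyclic edge subset.
G has 5 vertices and 9 edges.
Enumerate all 2^9 = 512 subsets, checking for acyclicity.
Total independent sets = 198.

198


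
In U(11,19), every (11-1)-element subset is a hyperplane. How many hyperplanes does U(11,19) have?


Hyperplanes of U(11,19) are flats of rank 10.
In a uniform matroid, these are exactly the (10)-element subsets.
Count = C(19,10) = 92378.

92378


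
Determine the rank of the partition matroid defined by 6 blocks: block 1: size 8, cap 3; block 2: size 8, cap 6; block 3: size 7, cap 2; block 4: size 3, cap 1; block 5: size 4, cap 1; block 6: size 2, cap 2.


Rank of a partition matroid = sum of min(|Si|, ci) for each block.
= min(8,3) + min(8,6) + min(7,2) + min(3,1) + min(4,1) + min(2,2)
= 3 + 6 + 2 + 1 + 1 + 2
= 15.

15


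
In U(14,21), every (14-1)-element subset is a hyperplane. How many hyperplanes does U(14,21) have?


Hyperplanes of U(14,21) are flats of rank 13.
In a uniform matroid, these are exactly the (13)-element subsets.
Count = C(21,13) = 21! / (13! * 8!) = 203490.

203490


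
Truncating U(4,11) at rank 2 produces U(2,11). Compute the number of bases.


Truncating U(4,11) to rank 2 gives U(2,11).
Bases of U(2,11) are all 2-element subsets of 11 elements.
Number of bases = (11 choose 2) = 55.

55


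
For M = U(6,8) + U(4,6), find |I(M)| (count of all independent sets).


For a direct sum, |I(M1+M2)| = |I(M1)| * |I(M2)|.
|I(U(6,8))| = sum C(8,k) for k=0..6 = 247.
|I(U(4,6))| = sum C(6,k) for k=0..4 = 57.
Total = 247 * 57 = 14079.

14079


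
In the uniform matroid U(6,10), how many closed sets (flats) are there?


Flats of U(6,10): every subset of size < 6 is a flat, plus E itself.
Count = C(10,0) + C(10,1) + C(10,2) + C(10,3) + C(10,4) + C(10,5) + 1
     = 1 + 10 + 45 + 120 + 210 + 252 + 1
     = 639.

639


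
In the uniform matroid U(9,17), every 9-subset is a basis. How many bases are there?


Bases of U(9,17) are all 9-element subsets of the 17-element ground set.
Number of bases = C(17,9).
C(17,9) = 24310.

24310


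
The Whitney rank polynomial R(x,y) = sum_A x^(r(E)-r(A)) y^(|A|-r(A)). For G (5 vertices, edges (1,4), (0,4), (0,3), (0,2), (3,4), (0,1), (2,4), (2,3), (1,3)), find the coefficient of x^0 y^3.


R(x,y) = sum over A in 2^E of x^(r(E)-r(A)) * y^(|A|-r(A)).
G has 5 vertices, 9 edges. r(E) = 4.
Enumerate all 2^9 = 512 subsets.
Count subsets with r(E)-r(A)=0 and |A|-r(A)=3: 36.

36


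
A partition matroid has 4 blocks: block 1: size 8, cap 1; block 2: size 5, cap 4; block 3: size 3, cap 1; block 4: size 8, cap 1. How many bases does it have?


A basis picks exactly ci elements from block i.
Number of bases = product of C(|Si|, ci).
= C(8,1) * C(5,4) * C(3,1) * C(8,1)
= 8 * 5 * 3 * 8
= 960.

960


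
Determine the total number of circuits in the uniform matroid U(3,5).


In U(3,5), circuits are the (4)-element subsets.
Any set of 4 elements is dependent, and removing any one element gives
an independent set of size 3, so it is a minimal dependent set.
Number of circuits = C(5,4) = 5! / (4! * 1!) = 5.

5


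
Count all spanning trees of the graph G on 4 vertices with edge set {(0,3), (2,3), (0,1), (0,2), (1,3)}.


By Kirchhoff's matrix tree theorem, the number of spanning trees equals
the determinant of any cofactor of the Laplacian matrix L.
G has 4 vertices and 5 edges.
Computing the (3 x 3) cofactor determinant gives 8.

8


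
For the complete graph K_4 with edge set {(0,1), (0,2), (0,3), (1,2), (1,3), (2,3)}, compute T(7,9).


T(K_4; x,y) = x^3 + 3x^2 + 4xy + 2x + y^3 + 3y^2 + 2y.
Substituting x=7, y=9:
= 343 + 147 + 252 + 14 + 729 + 243 + 18
= 1746.

1746


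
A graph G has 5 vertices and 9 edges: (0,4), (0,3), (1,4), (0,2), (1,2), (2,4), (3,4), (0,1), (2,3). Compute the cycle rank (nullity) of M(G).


Cycle rank (nullity) = |E| - r(M) = |E| - (|V| - c).
|E| = 9, |V| = 5, c = 1.
Nullity = 9 - (5 - 1) = 9 - 4 = 5.

5


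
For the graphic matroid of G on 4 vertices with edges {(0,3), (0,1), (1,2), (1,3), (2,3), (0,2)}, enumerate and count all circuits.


A circuit in a graphic matroid = edge set of a simple cycle.
G has 4 vertices and 6 edges.
Enumerating all minimal edge subsets forming cycles...
Total circuits found: 7.

7


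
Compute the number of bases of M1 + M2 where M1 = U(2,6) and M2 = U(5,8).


Bases of a direct sum M1 + M2: |B| = |B(M1)| * |B(M2)|.
|B(U(2,6))| = C(6,2) = 15.
|B(U(5,8))| = C(8,5) = 56.
Total bases = 15 * 56 = 840.

840


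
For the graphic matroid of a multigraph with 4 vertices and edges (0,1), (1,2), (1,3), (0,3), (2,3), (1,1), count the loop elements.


In a graphic matroid, a loop is a self-loop edge (u,u) with rank 0.
Examining all 6 edges for self-loops...
Self-loops found: (1,1)
Number of loops = 1.

1


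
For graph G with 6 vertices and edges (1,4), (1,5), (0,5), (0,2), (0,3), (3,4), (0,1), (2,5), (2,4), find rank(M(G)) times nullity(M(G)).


r(M) = |V| - c = 6 - 1 = 5.
nullity = |E| - r(M) = 9 - 5 = 4.
Product = 5 * 4 = 20.

20


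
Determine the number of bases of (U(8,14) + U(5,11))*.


(M1+M2)* = M1* + M2*.
M1* = U(6,14), bases: C(14,6) = 3003.
M2* = U(6,11), bases: C(11,6) = 462.
|B(M*)| = 3003 * 462 = 1387386.

1387386


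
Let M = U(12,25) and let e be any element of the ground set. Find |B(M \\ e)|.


Deleting e from U(12,25) gives U(12,24) since n > r.
Bases of U(12,24) = C(24,12) = 2704156.

2704156


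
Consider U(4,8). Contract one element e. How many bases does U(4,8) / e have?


Contracting e from U(4,8) gives U(3,7).
Bases of U(3,7) = C(7,3) = (7 * 6 * 5) / (1 * 2 * 3) = 35.

35


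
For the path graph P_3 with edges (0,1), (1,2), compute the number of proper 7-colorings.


P(P_3, k) = k * (k-1)^(2).
P(7) = 7 * 6^2 = 7 * 36 = 252.

252


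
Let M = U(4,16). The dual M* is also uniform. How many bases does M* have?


The dual of U(r,n) is U(n-r, n) = U(12,16).
Bases of U(12,16) are all (12)-element subsets.
|B(M*)| = C(16,12) = 1820.

1820


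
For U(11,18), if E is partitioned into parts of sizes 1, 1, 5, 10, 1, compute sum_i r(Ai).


r(Ai) = min(|Ai|, 11) for each part.
Sum = min(1,11) + min(1,11) + min(5,11) + min(10,11) + min(1,11)
    = 1 + 1 + 5 + 10 + 1
    = 18.

18


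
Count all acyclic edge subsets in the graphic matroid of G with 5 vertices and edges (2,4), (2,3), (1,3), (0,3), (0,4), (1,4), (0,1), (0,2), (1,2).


An independent set in a graphic matroid is an acyclic edge subset.
G has 5 vertices and 9 edges.
Enumerate all 2^9 = 512 subsets, checking for acyclicity.
Total independent sets = 198.

198


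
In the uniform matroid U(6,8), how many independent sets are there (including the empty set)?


Independent sets of U(6,8) are all subsets of size <= 6.
Count = (8 choose 0) + (8 choose 1) + (8 choose 2) + (8 choose 3) + (8 choose 4) + (8 choose 5) + (8 choose 6)
     = 1 + 8 + 28 + 56 + 70 + 56 + 28
     = 247.

247


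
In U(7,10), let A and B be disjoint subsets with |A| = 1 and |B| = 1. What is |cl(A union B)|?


|A union B| = 1 + 1 = 2 (disjoint).
In U(7,10), cl(S) = S if |S| < 7, else cl(S) = E.
Since 2 < 7, cl(A union B) = A union B.
|cl(A union B)| = 2.

2


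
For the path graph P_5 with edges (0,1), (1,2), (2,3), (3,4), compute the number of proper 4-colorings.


P(P_5, k) = k * (k-1)^(4).
P(4) = 4 * 3^4 = 4 * 81 = 324.

324


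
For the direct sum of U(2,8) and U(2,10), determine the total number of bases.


Bases of a direct sum M1 + M2: |B| = |B(M1)| * |B(M2)|.
|B(U(2,8))| = C(8,2) = 28.
|B(U(2,10))| = C(10,2) = 45.
Total bases = 28 * 45 = 1260.

1260


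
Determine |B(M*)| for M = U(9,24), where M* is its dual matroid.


The dual of U(r,n) is U(n-r, n) = U(15,24).
Bases of U(15,24) are all (15)-element subsets.
|B(M*)| = (24 choose 15) = 1307504.

1307504


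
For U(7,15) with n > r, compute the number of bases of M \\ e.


Deleting e from U(7,15) gives U(7,14) since n > r.
Bases of U(7,14) = C(14,7) = 14! / (7! * 7!) = 3432.

3432


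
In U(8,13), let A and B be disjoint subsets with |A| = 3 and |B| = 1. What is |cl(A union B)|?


|A union B| = 3 + 1 = 4 (disjoint).
In U(8,13), cl(S) = S if |S| < 8, else cl(S) = E.
Since 4 < 8, cl(A union B) = A union B.
|cl(A union B)| = 4.

4


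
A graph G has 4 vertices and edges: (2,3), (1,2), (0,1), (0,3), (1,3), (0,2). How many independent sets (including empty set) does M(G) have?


An independent set in a graphic matroid is an acyclic edge subset.
G has 4 vertices and 6 edges.
Enumerate all 2^6 = 64 subsets, checking for acyclicity.
Total independent sets = 38.

38


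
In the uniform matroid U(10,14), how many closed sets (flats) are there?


Flats of U(10,14): every subset of size < 10 is a flat, plus E itself.
Count = C(14,0) + C(14,1) + C(14,2) + C(14,3) + C(14,4) + C(14,5) + C(14,6) + C(14,7) + C(14,8) + C(14,9) + 1
     = 1 + 14 + 91 + 364 + 1001 + 2002 + 3003 + 3432 + 3003 + 2002 + 1
     = 14914.

14914


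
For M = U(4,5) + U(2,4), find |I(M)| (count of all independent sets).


For a direct sum, |I(M1+M2)| = |I(M1)| * |I(M2)|.
|I(U(4,5))| = sum C(5,k) for k=0..4 = 31.
|I(U(2,4))| = sum C(4,k) for k=0..2 = 11.
Total = 31 * 11 = 341.

341


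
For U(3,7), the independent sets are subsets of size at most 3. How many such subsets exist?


Independent sets of U(3,7) are all subsets of size <= 3.
Count = (7 choose 0) + (7 choose 1) + (7 choose 2) + (7 choose 3)
     = 1 + 7 + 21 + 35
     = 64.

64


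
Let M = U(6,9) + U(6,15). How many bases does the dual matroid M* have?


(M1+M2)* = M1* + M2*.
M1* = U(3,9), bases: C(9,3) = 84.
M2* = U(9,15), bases: C(15,9) = 5005.
|B(M*)| = 84 * 5005 = 420420.

420420


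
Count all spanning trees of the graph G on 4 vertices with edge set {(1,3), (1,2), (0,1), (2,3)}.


By Kirchhoff's matrix tree theorem, the number of spanning trees equals
the determinant of any cofactor of the Laplacian matrix L.
G has 4 vertices and 4 edges.
Computing the (3 x 3) cofactor determinant gives 3.

3


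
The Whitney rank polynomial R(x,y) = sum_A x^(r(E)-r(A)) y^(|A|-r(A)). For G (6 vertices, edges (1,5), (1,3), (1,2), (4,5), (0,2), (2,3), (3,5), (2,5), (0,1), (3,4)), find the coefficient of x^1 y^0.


R(x,y) = sum over A in 2^E of x^(r(E)-r(A)) * y^(|A|-r(A)).
G has 6 vertices, 10 edges. r(E) = 5.
Enumerate all 2^10 = 1024 subsets.
Count subsets with r(E)-r(A)=1 and |A|-r(A)=0: 161.

161


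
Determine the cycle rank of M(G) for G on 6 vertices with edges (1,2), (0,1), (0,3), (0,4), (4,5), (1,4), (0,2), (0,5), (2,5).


Cycle rank (nullity) = |E| - r(M) = |E| - (|V| - c).
|E| = 9, |V| = 6, c = 1.
Nullity = 9 - (6 - 1) = 9 - 5 = 4.

4


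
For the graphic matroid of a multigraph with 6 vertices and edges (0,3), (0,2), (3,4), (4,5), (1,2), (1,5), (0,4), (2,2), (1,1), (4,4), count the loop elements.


In a graphic matroid, a loop is a self-loop edge (u,u) with rank 0.
Examining all 10 edges for self-loops...
Self-loops found: (2,2), (1,1), (4,4)
Number of loops = 3.

3


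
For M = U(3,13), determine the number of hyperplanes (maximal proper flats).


Hyperplanes of U(3,13) are flats of rank 2.
In a uniform matroid, these are exactly the (2)-element subsets.
Count = (13 choose 2) = 78.

78


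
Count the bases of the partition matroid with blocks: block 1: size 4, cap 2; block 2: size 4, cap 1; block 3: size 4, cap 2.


A basis picks exactly ci elements from block i.
Number of bases = product of C(|Si|, ci).
= C(4,2) * C(4,1) * C(4,2)
= 6 * 4 * 6
= 144.

144


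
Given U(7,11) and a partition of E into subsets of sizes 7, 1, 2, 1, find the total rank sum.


r(Ai) = min(|Ai|, 7) for each part.
Sum = min(7,7) + min(1,7) + min(2,7) + min(1,7)
    = 7 + 1 + 2 + 1
    = 11.

11


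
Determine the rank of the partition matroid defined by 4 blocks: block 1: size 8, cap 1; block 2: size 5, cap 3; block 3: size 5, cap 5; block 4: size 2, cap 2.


Rank of a partition matroid = sum of min(|Si|, ci) for each block.
= min(8,1) + min(5,3) + min(5,5) + min(2,2)
= 1 + 3 + 5 + 2
= 11.

11


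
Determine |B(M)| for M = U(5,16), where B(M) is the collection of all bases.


Bases of U(5,16) are all 5-element subsets of the 16-element ground set.
Number of bases = C(16,5).
C(16,5) = 4368.

4368


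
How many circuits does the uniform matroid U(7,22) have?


In U(7,22), circuits are the (8)-element subsets.
Any set of 8 elements is dependent, and removing any one element gives
an independent set of size 7, so it is a minimal dependent set.
Number of circuits = C(22,8) = 22! / (8! * 14!) = 319770.

319770


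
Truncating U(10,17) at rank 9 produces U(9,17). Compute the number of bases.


Truncating U(10,17) to rank 9 gives U(9,17).
Bases of U(9,17) are all 9-element subsets of 17 elements.
Number of bases = C(17,9) = 17! / (9! * 8!) = 24310.

24310


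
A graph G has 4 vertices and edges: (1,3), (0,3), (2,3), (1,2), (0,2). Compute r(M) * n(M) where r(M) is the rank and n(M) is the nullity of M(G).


r(M) = |V| - c = 4 - 1 = 3.
nullity = |E| - r(M) = 5 - 3 = 2.
Product = 3 * 2 = 6.

6


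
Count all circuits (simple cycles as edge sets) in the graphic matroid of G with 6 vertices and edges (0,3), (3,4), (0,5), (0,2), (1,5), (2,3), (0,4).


A circuit in a graphic matroid = edge set of a simple cycle.
G has 6 vertices and 7 edges.
Enumerating all minimal edge subsets forming cycles...
Total circuits found: 3.

3


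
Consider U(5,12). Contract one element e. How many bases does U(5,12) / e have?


Contracting e from U(5,12) gives U(4,11).
Bases of U(4,11) = C(11,4) = 11! / (4! * 7!) = 330.

330


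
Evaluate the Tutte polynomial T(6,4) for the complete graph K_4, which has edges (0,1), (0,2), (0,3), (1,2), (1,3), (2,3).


T(K_4; x,y) = x^3 + 3x^2 + 4xy + 2x + y^3 + 3y^2 + 2y.
Substituting x=6, y=4:
= 216 + 108 + 96 + 12 + 64 + 48 + 8
= 552.

552


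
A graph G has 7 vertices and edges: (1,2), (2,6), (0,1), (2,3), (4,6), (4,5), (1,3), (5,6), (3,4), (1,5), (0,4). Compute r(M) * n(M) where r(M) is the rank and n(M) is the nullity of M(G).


r(M) = |V| - c = 7 - 1 = 6.
nullity = |E| - r(M) = 11 - 6 = 5.
Product = 6 * 5 = 30.

30


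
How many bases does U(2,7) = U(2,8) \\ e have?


Deleting e from U(2,8) gives U(2,7) since n > r.
Bases of U(2,7) = C(7,2) = 7! / (2! * 5!) = 21.

21


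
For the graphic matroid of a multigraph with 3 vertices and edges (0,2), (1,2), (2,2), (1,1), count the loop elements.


In a graphic matroid, a loop is a self-loop edge (u,u) with rank 0.
Examining all 4 edges for self-loops...
Self-loops found: (2,2), (1,1)
Number of loops = 2.

2


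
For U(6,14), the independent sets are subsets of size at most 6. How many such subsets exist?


Independent sets of U(6,14) are all subsets of size <= 6.
Count = C(14,0) + C(14,1) + C(14,2) + C(14,3) + C(14,4) + C(14,5) + C(14,6)
     = 1 + 14 + 91 + 364 + 1001 + 2002 + 3003
     = 6476.

6476


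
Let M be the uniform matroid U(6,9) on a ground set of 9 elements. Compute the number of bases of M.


Bases of U(6,9) are all 6-element subsets of the 9-element ground set.
Number of bases = C(9,6).
C(9,6) = 84.

84


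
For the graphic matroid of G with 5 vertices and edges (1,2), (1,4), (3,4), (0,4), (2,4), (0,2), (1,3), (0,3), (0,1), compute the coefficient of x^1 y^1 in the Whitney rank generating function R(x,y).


R(x,y) = sum over A in 2^E of x^(r(E)-r(A)) * y^(|A|-r(A)).
G has 5 vertices, 9 edges. r(E) = 4.
Enumerate all 2^9 = 512 subsets.
Count subsets with r(E)-r(A)=1 and |A|-r(A)=1: 51.

51


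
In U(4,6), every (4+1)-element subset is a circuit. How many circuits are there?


In U(4,6), circuits are the (5)-element subsets.
Any set of 5 elements is dependent, and removing any one element gives
an independent set of size 4, so it is a minimal dependent set.
Number of circuits = C(6,5) = 6.

6


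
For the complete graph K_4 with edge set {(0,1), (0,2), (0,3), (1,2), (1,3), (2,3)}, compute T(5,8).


T(K_4; x,y) = x^3 + 3x^2 + 4xy + 2x + y^3 + 3y^2 + 2y.
Substituting x=5, y=8:
= 125 + 75 + 160 + 10 + 512 + 192 + 16
= 1090.

1090


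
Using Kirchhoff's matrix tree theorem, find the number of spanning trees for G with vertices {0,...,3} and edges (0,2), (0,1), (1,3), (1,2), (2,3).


By Kirchhoff's matrix tree theorem, the number of spanning trees equals
the determinant of any cofactor of the Laplacian matrix L.
G has 4 vertices and 5 edges.
Computing the (3 x 3) cofactor determinant gives 8.

8


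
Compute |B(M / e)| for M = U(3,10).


Contracting e from U(3,10) gives U(2,9).
Bases of U(2,9) = C(9,2) = (9 * 8) / (1 * 2) = 36.

36


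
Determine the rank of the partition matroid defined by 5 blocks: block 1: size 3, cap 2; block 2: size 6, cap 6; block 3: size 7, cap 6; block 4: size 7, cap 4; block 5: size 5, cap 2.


Rank of a partition matroid = sum of min(|Si|, ci) for each block.
= min(3,2) + min(6,6) + min(7,6) + min(7,4) + min(5,2)
= 2 + 6 + 6 + 4 + 2
= 20.

20


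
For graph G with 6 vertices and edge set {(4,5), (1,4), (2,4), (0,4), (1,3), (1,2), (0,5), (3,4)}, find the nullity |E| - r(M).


Cycle rank (nullity) = |E| - r(M) = |E| - (|V| - c).
|E| = 8, |V| = 6, c = 1.
Nullity = 8 - (6 - 1) = 8 - 5 = 3.

3


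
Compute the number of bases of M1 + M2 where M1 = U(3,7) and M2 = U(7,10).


Bases of a direct sum M1 + M2: |B| = |B(M1)| * |B(M2)|.
|B(U(3,7))| = C(7,3) = 35.
|B(U(7,10))| = C(10,7) = 120.
Total bases = 35 * 120 = 4200.

4200


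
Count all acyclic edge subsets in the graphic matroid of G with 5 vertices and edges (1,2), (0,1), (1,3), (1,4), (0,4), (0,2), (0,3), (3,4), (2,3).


An independent set in a graphic matroid is an acyclic edge subset.
G has 5 vertices and 9 edges.
Enumerate all 2^9 = 512 subsets, checking for acyclicity.
Total independent sets = 198.

198


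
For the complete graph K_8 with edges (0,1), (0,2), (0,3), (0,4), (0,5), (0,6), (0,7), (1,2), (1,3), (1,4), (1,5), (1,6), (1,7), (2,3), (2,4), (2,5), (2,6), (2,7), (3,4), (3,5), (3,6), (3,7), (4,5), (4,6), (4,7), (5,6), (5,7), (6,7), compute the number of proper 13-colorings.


P(K_8, k) = k(k-1)(k-2)...(k-7).
P(13) = (13) * (12) * (11) * (10) * (9) * (8) * (7) * (6) = 51891840.

51891840


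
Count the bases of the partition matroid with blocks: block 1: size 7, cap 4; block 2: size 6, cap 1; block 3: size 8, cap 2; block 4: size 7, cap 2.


A basis picks exactly ci elements from block i.
Number of bases = product of C(|Si|, ci).
= C(7,4) * C(6,1) * C(8,2) * C(7,2)
= 35 * 6 * 28 * 21
= 123480.

123480


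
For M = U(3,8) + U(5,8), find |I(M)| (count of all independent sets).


For a direct sum, |I(M1+M2)| = |I(M1)| * |I(M2)|.
|I(U(3,8))| = sum C(8,k) for k=0..3 = 93.
|I(U(5,8))| = sum C(8,k) for k=0..5 = 219.
Total = 93 * 219 = 20367.

20367


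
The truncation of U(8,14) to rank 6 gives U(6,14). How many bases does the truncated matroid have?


Truncating U(8,14) to rank 6 gives U(6,14).
Bases of U(6,14) are all 6-element subsets of 14 elements.
Number of bases = C(14,6) = 14! / (6! * 8!) = 3003.

3003


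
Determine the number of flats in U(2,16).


Flats of U(2,16): every subset of size < 2 is a flat, plus E itself.
Count = C(16,0) + C(16,1) + 1
     = 1 + 16 + 1
     = 18.

18


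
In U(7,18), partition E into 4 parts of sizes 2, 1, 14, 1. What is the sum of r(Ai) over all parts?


r(Ai) = min(|Ai|, 7) for each part.
Sum = min(2,7) + min(1,7) + min(14,7) + min(1,7)
    = 2 + 1 + 7 + 1
    = 11.

11


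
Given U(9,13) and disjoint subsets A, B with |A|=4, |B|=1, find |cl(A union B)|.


|A union B| = 4 + 1 = 5 (disjoint).
In U(9,13), cl(S) = S if |S| < 9, else cl(S) = E.
Since 5 < 9, cl(A union B) = A union B.
|cl(A union B)| = 5.

5


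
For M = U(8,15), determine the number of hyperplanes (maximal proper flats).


Hyperplanes of U(8,15) are flats of rank 7.
In a uniform matroid, these are exactly the (7)-element subsets.
Count = C(15,7) = 15! / (7! * 8!) = 6435.

6435


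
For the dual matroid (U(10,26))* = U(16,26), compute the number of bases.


The dual of U(r,n) is U(n-r, n) = U(16,26).
Bases of U(16,26) are all (16)-element subsets.
|B(M*)| = C(26,16) = 26! / (16! * 10!) = 5311735.

5311735


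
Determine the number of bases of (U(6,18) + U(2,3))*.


(M1+M2)* = M1* + M2*.
M1* = U(12,18), bases: C(18,12) = 18564.
M2* = U(1,3), bases: C(3,1) = 3.
|B(M*)| = 18564 * 3 = 55692.

55692


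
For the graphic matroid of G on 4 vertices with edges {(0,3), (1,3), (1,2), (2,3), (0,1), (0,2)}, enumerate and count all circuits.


A circuit in a graphic matroid = edge set of a simple cycle.
G has 4 vertices and 6 edges.
Enumerating all minimal edge subsets forming cycles...
Total circuits found: 7.

7


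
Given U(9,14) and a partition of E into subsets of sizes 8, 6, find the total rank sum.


r(Ai) = min(|Ai|, 9) for each part.
Sum = min(8,9) + min(6,9)
    = 8 + 6
    = 14.

14


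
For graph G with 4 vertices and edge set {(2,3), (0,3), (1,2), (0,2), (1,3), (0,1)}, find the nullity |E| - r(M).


Cycle rank (nullity) = |E| - r(M) = |E| - (|V| - c).
|E| = 6, |V| = 4, c = 1.
Nullity = 6 - (4 - 1) = 6 - 3 = 3.

3


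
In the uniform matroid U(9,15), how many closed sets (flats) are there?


Flats of U(9,15): every subset of size < 9 is a flat, plus E itself.
Count = (15 choose 0) + (15 choose 1) + (15 choose 2) + (15 choose 3) + (15 choose 4) + (15 choose 5) + (15 choose 6) + (15 choose 7) + (15 choose 8) + 1
     = 1 + 15 + 105 + 455 + 1365 + 3003 + 5005 + 6435 + 6435 + 1
     = 22820.

22820


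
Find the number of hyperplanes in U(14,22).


Hyperplanes of U(14,22) are flats of rank 13.
In a uniform matroid, these are exactly the (13)-element subsets.
Count = C(22,13) = 497420.

497420


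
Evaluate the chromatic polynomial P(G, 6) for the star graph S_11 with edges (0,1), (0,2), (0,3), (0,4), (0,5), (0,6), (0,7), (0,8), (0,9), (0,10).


P(tree, k) = k * (k-1)^(10) for any tree on 11 vertices.
P(6) = 6 * 5^10 = 6 * 9765625 = 58593750.

58593750


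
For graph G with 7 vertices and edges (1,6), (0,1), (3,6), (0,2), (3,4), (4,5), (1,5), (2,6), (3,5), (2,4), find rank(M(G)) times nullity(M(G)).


r(M) = |V| - c = 7 - 1 = 6.
nullity = |E| - r(M) = 10 - 6 = 4.
Product = 6 * 4 = 24.

24


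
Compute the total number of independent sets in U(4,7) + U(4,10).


For a direct sum, |I(M1+M2)| = |I(M1)| * |I(M2)|.
|I(U(4,7))| = sum C(7,k) for k=0..4 = 99.
|I(U(4,10))| = sum C(10,k) for k=0..4 = 386.
Total = 99 * 386 = 38214.

38214


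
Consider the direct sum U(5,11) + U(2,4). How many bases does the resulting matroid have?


Bases of a direct sum M1 + M2: |B| = |B(M1)| * |B(M2)|.
|B(U(5,11))| = C(11,5) = 462.
|B(U(2,4))| = C(4,2) = 6.
Total bases = 462 * 6 = 2772.

2772


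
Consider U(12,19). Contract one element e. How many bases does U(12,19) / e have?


Contracting e from U(12,19) gives U(11,18).
Bases of U(11,18) = C(18,11) = 31824.

31824


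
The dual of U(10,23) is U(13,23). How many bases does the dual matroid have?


The dual of U(r,n) is U(n-r, n) = U(13,23).
Bases of U(13,23) are all (13)-element subsets.
|B(M*)| = C(23,13) = 23! / (13! * 10!) = 1144066.

1144066


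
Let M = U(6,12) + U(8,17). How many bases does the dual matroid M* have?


(M1+M2)* = M1* + M2*.
M1* = U(6,12), bases: C(12,6) = 924.
M2* = U(9,17), bases: C(17,9) = 24310.
|B(M*)| = 924 * 24310 = 22462440.

22462440


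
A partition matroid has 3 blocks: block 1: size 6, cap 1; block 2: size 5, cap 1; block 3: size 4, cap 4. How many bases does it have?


A basis picks exactly ci elements from block i.
Number of bases = product of C(|Si|, ci).
= C(6,1) * C(5,1) * C(4,4)
= 6 * 5 * 1
= 30.

30


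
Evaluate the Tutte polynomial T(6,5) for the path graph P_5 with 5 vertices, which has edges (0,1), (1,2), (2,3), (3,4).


A path on 5 vertices is a tree with 4 edges.
T(x,y) = x^(4) for any tree.
T(6,5) = 6^4 = 1296.

1296


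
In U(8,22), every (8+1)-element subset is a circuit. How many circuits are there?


In U(8,22), circuits are the (9)-element subsets.
Any set of 9 elements is dependent, and removing any one element gives
an independent set of size 8, so it is a minimal dependent set.
Number of circuits = (22 choose 9) = 497420.

497420


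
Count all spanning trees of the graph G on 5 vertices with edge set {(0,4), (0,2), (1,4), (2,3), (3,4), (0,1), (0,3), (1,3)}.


By Kirchhoff's matrix tree theorem, the number of spanning trees equals
the determinant of any cofactor of the Laplacian matrix L.
G has 5 vertices and 8 edges.
Computing the (4 x 4) cofactor determinant gives 40.

40


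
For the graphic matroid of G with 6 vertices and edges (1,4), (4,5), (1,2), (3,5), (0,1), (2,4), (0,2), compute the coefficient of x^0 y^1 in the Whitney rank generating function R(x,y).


R(x,y) = sum over A in 2^E of x^(r(E)-r(A)) * y^(|A|-r(A)).
G has 6 vertices, 7 edges. r(E) = 5.
Enumerate all 2^7 = 128 subsets.
Count subsets with r(E)-r(A)=0 and |A|-r(A)=1: 5.

5


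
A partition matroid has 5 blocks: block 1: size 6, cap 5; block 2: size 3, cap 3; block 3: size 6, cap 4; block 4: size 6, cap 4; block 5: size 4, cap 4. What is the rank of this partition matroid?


Rank of a partition matroid = sum of min(|Si|, ci) for each block.
= min(6,5) + min(3,3) + min(6,4) + min(6,4) + min(4,4)
= 5 + 3 + 4 + 4 + 4
= 20.

20


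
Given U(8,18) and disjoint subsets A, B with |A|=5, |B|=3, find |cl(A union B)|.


|A union B| = 5 + 3 = 8 (disjoint).
In U(8,18), cl(S) = S if |S| < 8, else cl(S) = E.
Since 8 >= 8, cl(A union B) = E.
|cl(A union B)| = 18.

18


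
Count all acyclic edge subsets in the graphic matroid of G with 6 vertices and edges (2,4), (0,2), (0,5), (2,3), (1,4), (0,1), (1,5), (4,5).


An independent set in a graphic matroid is an acyclic edge subset.
G has 6 vertices and 8 edges.
Enumerate all 2^8 = 256 subsets, checking for acyclicity.
Total independent sets = 172.

172


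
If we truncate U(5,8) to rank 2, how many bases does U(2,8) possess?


Truncating U(5,8) to rank 2 gives U(2,8).
Bases of U(2,8) are all 2-element subsets of 8 elements.
Number of bases = C(8,2) = (8 * 7) / (1 * 2) = 28.

28


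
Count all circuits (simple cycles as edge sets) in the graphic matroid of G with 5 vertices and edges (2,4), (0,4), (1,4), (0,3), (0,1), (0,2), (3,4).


A circuit in a graphic matroid = edge set of a simple cycle.
G has 5 vertices and 7 edges.
Enumerating all minimal edge subsets forming cycles...
Total circuits found: 6.

6


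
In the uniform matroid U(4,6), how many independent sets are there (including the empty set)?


Independent sets of U(4,6) are all subsets of size <= 4.
Count = C(6,0) + C(6,1) + C(6,2) + C(6,3) + C(6,4)
     = 1 + 6 + 15 + 20 + 15
     = 57.

57


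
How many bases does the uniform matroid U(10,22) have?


Bases of U(10,22) are all 10-element subsets of the 22-element ground set.
Number of bases = C(22,10).
(22 choose 10) = 646646.

646646


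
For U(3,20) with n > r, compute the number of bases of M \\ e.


Deleting e from U(3,20) gives U(3,19) since n > r.
Bases of U(3,19) = (19 choose 3) = 969.

969


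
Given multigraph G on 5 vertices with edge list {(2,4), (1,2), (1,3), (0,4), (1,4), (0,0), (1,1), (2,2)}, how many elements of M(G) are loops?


In a graphic matroid, a loop is a self-loop edge (u,u) with rank 0.
Examining all 8 edges for self-loops...
Self-loops found: (0,0), (1,1), (2,2)
Number of loops = 3.

3


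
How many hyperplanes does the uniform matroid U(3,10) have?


Hyperplanes of U(3,10) are flats of rank 2.
In a uniform matroid, these are exactly the (2)-element subsets.
Count = C(10,2) = 10! / (2! * 8!) = 45.

45


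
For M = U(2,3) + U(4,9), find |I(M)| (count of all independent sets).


For a direct sum, |I(M1+M2)| = |I(M1)| * |I(M2)|.
|I(U(2,3))| = sum C(3,k) for k=0..2 = 7.
|I(U(4,9))| = sum C(9,k) for k=0..4 = 256.
Total = 7 * 256 = 1792.

1792


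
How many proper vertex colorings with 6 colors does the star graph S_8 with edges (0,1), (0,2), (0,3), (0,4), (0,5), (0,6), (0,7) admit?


P(tree, k) = k * (k-1)^(7) for any tree on 8 vertices.
P(6) = 6 * 5^7 = 6 * 78125 = 468750.

468750


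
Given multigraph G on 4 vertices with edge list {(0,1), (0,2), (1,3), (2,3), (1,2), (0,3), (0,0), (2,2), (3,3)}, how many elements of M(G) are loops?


In a graphic matroid, a loop is a self-loop edge (u,u) with rank 0.
Examining all 9 edges for self-loops...
Self-loops found: (0,0), (2,2), (3,3)
Number of loops = 3.

3


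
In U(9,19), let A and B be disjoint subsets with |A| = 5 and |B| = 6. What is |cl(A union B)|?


|A union B| = 5 + 6 = 11 (disjoint).
In U(9,19), cl(S) = S if |S| < 9, else cl(S) = E.
Since 11 >= 9, cl(A union B) = E.
|cl(A union B)| = 19.

19


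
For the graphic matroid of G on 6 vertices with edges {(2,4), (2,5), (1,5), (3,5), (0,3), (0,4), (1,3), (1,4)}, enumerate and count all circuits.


A circuit in a graphic matroid = edge set of a simple cycle.
G has 6 vertices and 8 edges.
Enumerating all minimal edge subsets forming cycles...
Total circuits found: 7.

7


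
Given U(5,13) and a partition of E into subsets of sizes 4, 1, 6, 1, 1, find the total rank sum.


r(Ai) = min(|Ai|, 5) for each part.
Sum = min(4,5) + min(1,5) + min(6,5) + min(1,5) + min(1,5)
    = 4 + 1 + 5 + 1 + 1
    = 12.

12


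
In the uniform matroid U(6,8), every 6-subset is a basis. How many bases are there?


Bases of U(6,8) are all 6-element subsets of the 8-element ground set.
Number of bases = C(8,6).
(8 choose 6) = 28.

28


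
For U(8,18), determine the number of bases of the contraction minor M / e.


Contracting e from U(8,18) gives U(7,17).
Bases of U(7,17) = (17 choose 7) = 19448.

19448


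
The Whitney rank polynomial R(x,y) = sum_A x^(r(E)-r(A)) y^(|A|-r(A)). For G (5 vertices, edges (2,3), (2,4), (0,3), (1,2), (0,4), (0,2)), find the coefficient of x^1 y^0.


R(x,y) = sum over A in 2^E of x^(r(E)-r(A)) * y^(|A|-r(A)).
G has 5 vertices, 6 edges. r(E) = 4.
Enumerate all 2^6 = 64 subsets.
Count subsets with r(E)-r(A)=1 and |A|-r(A)=0: 18.

18


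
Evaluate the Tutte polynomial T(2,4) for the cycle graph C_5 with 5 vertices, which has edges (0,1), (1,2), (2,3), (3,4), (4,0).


T(C_5; x,y) = x + x^2 + ... + x^(4) + y.
T(2,4) = 2^1 + 2^2 + 2^3 + 2^4 + 4
= 2 + 4 + 8 + 16 + 4
= 34.

34


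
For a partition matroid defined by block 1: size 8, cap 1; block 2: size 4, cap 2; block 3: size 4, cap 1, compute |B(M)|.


A basis picks exactly ci elements from block i.
Number of bases = product of C(|Si|, ci).
= C(8,1) * C(4,2) * C(4,1)
= 8 * 6 * 4
= 192.

192


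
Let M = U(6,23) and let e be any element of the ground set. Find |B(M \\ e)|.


Deleting e from U(6,23) gives U(6,22) since n > r.
Bases of U(6,22) = C(22,6) = 74613.

74613


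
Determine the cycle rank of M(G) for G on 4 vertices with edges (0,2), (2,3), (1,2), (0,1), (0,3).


Cycle rank (nullity) = |E| - r(M) = |E| - (|V| - c).
|E| = 5, |V| = 4, c = 1.
Nullity = 5 - (4 - 1) = 5 - 3 = 2.

2


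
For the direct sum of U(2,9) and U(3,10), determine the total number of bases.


Bases of a direct sum M1 + M2: |B| = |B(M1)| * |B(M2)|.
|B(U(2,9))| = C(9,2) = 36.
|B(U(3,10))| = C(10,3) = 120.
Total bases = 36 * 120 = 4320.

4320
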